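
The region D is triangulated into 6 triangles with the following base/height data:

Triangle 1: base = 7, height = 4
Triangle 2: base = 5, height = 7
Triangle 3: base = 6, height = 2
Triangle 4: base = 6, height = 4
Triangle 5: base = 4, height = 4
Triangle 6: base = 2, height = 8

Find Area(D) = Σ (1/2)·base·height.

(1/2)×7×4 + (1/2)×5×7 + (1/2)×6×2 + (1/2)×6×4 + (1/2)×4×4 + (1/2)×2×8 = 65.5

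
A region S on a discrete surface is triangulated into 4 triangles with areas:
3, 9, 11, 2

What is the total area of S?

3 + 9 + 11 + 2 = 25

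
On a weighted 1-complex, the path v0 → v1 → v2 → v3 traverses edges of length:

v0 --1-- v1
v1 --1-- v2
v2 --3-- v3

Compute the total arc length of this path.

Arc length = 1 + 1 + 3 = 5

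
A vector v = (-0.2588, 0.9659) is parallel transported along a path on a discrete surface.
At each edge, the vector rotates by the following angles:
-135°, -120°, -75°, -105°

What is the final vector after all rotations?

Total rotation: (-135°) + (-120°) + (-75°) + (-105°) = -435° ≡ -75° (mod 360°). Final vector: (0.8660, 0.5000)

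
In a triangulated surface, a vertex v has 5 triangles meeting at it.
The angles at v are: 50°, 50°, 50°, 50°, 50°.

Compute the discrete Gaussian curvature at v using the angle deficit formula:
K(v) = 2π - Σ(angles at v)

Sum of angles = 250°. K = 360° - 250° = 110°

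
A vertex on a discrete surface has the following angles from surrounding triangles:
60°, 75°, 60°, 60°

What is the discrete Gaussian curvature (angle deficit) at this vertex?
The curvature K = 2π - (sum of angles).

Sum of angles = 255°. K = 360° - 255° = 105°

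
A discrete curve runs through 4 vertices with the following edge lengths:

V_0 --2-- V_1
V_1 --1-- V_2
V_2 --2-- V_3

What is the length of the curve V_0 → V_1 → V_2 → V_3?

Arc length = 2 + 1 + 2 = 5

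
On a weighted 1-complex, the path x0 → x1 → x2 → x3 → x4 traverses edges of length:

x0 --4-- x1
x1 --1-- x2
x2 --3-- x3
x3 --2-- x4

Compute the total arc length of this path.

Arc length = 4 + 1 + 3 + 2 = 10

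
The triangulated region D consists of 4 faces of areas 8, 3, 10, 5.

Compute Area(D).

8 + 3 + 10 + 5 = 26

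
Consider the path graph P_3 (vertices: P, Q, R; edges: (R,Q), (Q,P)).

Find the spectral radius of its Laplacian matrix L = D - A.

The path graph P_n has Laplacian eigenvalues λ_k = 2 − 2cos(kπ/n), k = 0, 1, …, n−1. Here n = 3:
k=0: 2 − 2cos(0) = 0.0; k=1: 2 − 2cos(π/3) = 1.0; k=2: 2 − 2cos(2π/3) = 3.0.
Laplacian eigenvalues: [0.0, 1.0, 3.0]. Largest eigenvalue (spectral radius) = 3.0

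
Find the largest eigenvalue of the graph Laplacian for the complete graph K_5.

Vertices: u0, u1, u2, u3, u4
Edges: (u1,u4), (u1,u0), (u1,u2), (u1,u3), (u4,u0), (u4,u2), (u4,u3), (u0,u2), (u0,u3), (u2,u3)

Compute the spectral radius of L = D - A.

For the complete graph K_n, L = nI − J (J = all-ones matrix). J has eigenvalues n (once, eigenvector 𝟙) and 0 (multiplicity n−1), so L has eigenvalues 0 (once) and n (multiplicity n−1). Here n = 5: eigenvalue 0 once and 5 with multiplicity 4.
Laplacian eigenvalues: [0.0, 5.0, 5.0, 5.0, 5.0]. Largest eigenvalue (spectral radius) = 5.0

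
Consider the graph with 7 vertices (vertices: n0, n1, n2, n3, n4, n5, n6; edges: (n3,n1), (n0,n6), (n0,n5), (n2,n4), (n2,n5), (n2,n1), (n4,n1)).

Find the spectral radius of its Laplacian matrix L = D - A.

Degrees: deg(n0) = 2, deg(n1) = 3, deg(n2) = 3, deg(n3) = 1, deg(n4) = 2, deg(n5) = 2, deg(n6) = 1.
L = D − A with rows/columns ordered (n0, n1, n2, n3, n4, n5, n6):
  [ 2,  0,  0,  0,  0, -1, -1]
  [ 0,  3, -1, -1, -1,  0,  0]
  [ 0, -1,  3,  0, -1, -1,  0]
  [ 0, -1,  0,  1,  0,  0,  0]
  [ 0, -1, -1,  0,  2,  0,  0]
  [-1,  0, -1,  0,  0,  2,  0]
  [-1,  0,  0,  0,  0,  0,  1]
Characteristic polynomial: det(λI − L) = λ(λ² − 4λ + 1)(λ − 1)(λ² − 6λ + 7)(λ − 3).
Roots: λ = 0; (λ² − 4λ + 1) = 0 ⇒ λ = 2 ± √3 ≈ 0.2679, 3.7321; (λ − 1) = 0 ⇒ λ = 1; (λ² − 6λ + 7) = 0 ⇒ λ = 3 ± √2 ≈ 1.5858, 4.4142; (λ − 3) = 0 ⇒ λ = 3.
(Check: the roots sum (with multiplicity) to 14, matching trace L = Σdeg = 2·7 = 14.)
Laplacian eigenvalues: [0.0, 0.2679, 1.0, 1.5858, 3.0, 3.7321, 4.4142]. Largest eigenvalue (spectral radius) = 4.4142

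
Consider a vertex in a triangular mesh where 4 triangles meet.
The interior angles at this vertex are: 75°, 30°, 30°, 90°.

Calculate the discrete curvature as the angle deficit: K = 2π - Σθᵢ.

Sum of angles = 225°. K = 360° - 225° = 135°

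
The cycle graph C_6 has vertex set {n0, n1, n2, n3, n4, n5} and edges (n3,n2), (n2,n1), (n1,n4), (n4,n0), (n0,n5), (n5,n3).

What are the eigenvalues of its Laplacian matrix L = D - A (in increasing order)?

The cycle graph C_n has Laplacian eigenvalues λ_k = 2 − 2cos(2πk/n), k = 0, 1, …, n−1. Here n = 6:
k=0: 2 − 2cos(0) = 0.0; k=1: 2 − 2cos(π/3) = 1.0; k=2: 2 − 2cos(2π/3) = 3.0; k=3: 2 − 2cos(π) = 4.0; k=4: 2 − 2cos(4π/3) = 3.0; k=5: 2 − 2cos(5π/3) = 1.0.
Laplacian eigenvalues (increasing order): [0.0, 1.0, 1.0, 3.0, 3.0, 4.0]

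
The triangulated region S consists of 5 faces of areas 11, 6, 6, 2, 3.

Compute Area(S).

11 + 6 + 6 + 2 + 3 = 28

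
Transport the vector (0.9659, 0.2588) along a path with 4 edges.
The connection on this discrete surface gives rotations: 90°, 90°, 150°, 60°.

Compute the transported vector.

Total rotation: 90° + 90° + 150° + 60° = 390° ≡ 30° (mod 360°). Final vector: (0.7071, 0.7071)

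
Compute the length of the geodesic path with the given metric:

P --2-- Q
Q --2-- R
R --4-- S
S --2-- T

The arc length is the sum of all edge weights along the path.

Arc length = 2 + 2 + 4 + 2 = 10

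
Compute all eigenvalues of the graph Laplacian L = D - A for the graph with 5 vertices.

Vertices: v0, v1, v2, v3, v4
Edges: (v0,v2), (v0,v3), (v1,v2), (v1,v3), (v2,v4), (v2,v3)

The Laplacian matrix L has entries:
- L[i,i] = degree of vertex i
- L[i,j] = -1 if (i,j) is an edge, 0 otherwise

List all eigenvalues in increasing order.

Degrees: deg(v0) = 2, deg(v1) = 2, deg(v2) = 4, deg(v3) = 3, deg(v4) = 1.
L = D − A with rows/columns ordered (v0, v1, v2, v3, v4):
  [ 2,  0, -1, -1,  0]
  [ 0,  2, -1, -1,  0]
  [-1, -1,  4, -1, -1]
  [-1, -1, -1,  3,  0]
  [ 0,  0, -1,  0,  1]
Characteristic polynomial: det(λI − L) = λ(λ − 1)(λ − 2)(λ − 4)(λ − 5).
Roots: λ = 0; (λ − 1) = 0 ⇒ λ = 1; (λ − 2) = 0 ⇒ λ = 2; (λ − 4) = 0 ⇒ λ = 4; (λ − 5) = 0 ⇒ λ = 5.
(Check: the roots sum (with multiplicity) to 12, matching trace L = Σdeg = 2·6 = 12.)
Laplacian eigenvalues (increasing order): [0.0, 1.0, 2.0, 4.0, 5.0]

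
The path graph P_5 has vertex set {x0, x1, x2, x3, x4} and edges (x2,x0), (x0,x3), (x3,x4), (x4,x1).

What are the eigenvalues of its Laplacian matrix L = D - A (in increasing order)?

The path graph P_n has Laplacian eigenvalues λ_k = 2 − 2cos(kπ/n), k = 0, 1, …, n−1. Here n = 5:
k=0: 2 − 2cos(0) = 0.0; k=1: 2 − 2cos(π/5) = 0.382; k=2: 2 − 2cos(2π/5) = 1.382; k=3: 2 − 2cos(3π/5) = 2.618; k=4: 2 − 2cos(4π/5) = 3.618.
Laplacian eigenvalues (increasing order): [0.0, 0.382, 1.382, 2.618, 3.618]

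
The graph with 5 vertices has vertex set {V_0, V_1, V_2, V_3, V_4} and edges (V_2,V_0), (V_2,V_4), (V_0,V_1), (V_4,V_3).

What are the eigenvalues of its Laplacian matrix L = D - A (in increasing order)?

Degrees: deg(V_0) = 2, deg(V_1) = 1, deg(V_2) = 2, deg(V_3) = 1, deg(V_4) = 2.
L = D − A with rows/columns ordered (V_0, V_1, V_2, V_3, V_4):
  [ 2, -1, -1,  0,  0]
  [-1,  1,  0,  0,  0]
  [-1,  0,  2,  0, -1]
  [ 0,  0,  0,  1, -1]
  [ 0,  0, -1, -1,  2]
Characteristic polynomial: det(λI − L) = λ(λ² − 3λ + 1)(λ² − 5λ + 5).
Roots: λ = 0; (λ² − 3λ + 1) = 0 ⇒ λ = (3 ± √5)/2 ≈ 0.382, 2.618; (λ² − 5λ + 5) = 0 ⇒ λ = (5 ± √5)/2 ≈ 1.382, 3.618.
(Check: the roots sum (with multiplicity) to 8, matching trace L = Σdeg = 2·4 = 8.)
Laplacian eigenvalues (increasing order): [0.0, 0.382, 1.382, 2.618, 3.618]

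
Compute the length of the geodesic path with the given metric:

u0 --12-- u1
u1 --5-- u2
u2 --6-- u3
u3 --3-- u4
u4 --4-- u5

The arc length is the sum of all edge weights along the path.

Arc length = 12 + 5 + 6 + 3 + 4 = 30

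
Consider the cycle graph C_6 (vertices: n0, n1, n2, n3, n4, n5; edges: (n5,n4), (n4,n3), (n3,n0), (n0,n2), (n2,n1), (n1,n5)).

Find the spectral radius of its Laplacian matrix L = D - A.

The cycle graph C_n has Laplacian eigenvalues λ_k = 2 − 2cos(2πk/n), k = 0, 1, …, n−1. Here n = 6:
k=0: 2 − 2cos(0) = 0.0; k=1: 2 − 2cos(π/3) = 1.0; k=2: 2 − 2cos(2π/3) = 3.0; k=3: 2 − 2cos(π) = 4.0; k=4: 2 − 2cos(4π/3) = 3.0; k=5: 2 − 2cos(5π/3) = 1.0.
Laplacian eigenvalues: [0.0, 1.0, 1.0, 3.0, 3.0, 4.0]. Largest eigenvalue (spectral radius) = 4.0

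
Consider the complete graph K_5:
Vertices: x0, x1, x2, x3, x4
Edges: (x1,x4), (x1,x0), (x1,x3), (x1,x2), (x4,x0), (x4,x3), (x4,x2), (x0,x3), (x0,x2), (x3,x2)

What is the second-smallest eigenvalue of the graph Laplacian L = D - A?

For the complete graph K_n, L = nI − J (J = all-ones matrix). J has eigenvalues n (once, eigenvector 𝟙) and 0 (multiplicity n−1), so L has eigenvalues 0 (once) and n (multiplicity n−1). Here n = 5: eigenvalue 0 once and 5 with multiplicity 4.
Laplacian eigenvalues: [0.0, 5.0, 5.0, 5.0, 5.0]. Algebraic connectivity (smallest non-zero eigenvalue) = 5.0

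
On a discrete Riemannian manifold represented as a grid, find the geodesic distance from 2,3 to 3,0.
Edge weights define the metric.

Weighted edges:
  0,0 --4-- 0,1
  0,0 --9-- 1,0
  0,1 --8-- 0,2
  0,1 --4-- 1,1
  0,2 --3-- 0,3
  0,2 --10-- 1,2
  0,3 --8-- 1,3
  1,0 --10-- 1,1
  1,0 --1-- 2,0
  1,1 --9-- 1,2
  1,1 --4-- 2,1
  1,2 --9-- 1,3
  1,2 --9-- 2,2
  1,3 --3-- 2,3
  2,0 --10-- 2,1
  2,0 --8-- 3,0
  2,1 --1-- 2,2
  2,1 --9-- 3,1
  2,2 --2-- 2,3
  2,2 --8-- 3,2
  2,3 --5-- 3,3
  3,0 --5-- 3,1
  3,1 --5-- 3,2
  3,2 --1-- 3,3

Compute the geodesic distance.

Shortest path: 2,3 → 3,3 → 3,2 → 3,1 → 3,0, total weight = 16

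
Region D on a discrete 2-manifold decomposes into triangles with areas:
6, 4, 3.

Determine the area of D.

6 + 4 + 3 = 13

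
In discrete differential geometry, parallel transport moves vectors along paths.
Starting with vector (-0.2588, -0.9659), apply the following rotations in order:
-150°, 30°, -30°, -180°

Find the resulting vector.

Total rotation: (-150°) + 30° + (-30°) + (-180°) = -330° ≡ 30° (mod 360°). Final vector: (0.2588, -0.9659)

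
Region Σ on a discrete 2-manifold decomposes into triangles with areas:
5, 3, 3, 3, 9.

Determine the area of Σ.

5 + 3 + 3 + 3 + 9 = 23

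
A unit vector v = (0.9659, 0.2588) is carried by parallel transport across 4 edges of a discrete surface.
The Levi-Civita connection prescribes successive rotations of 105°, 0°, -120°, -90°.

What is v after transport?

Total rotation: 105° + 0° + (-120°) + (-90°) = -105°. Final vector: (0, -1)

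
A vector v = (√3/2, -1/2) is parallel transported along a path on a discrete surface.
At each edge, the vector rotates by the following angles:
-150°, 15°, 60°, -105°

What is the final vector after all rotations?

Total rotation: (-150°) + 15° + 60° + (-105°) = -180° ≡ 180° (mod 360°). Final vector: (-0.8660, 0.5000)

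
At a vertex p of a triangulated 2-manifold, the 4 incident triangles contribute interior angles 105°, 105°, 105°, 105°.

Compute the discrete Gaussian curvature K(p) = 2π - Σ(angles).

Sum of angles = 420°. K = 360° - 420° = -60°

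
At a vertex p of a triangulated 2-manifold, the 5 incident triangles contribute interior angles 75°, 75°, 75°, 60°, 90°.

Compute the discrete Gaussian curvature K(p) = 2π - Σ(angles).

Sum of angles = 375°. K = 360° - 375° = -15° = -π/12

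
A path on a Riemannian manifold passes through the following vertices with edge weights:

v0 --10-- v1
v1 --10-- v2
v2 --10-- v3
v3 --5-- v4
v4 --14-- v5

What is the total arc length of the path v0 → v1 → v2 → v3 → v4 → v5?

Arc length = 10 + 10 + 10 + 5 + 14 = 49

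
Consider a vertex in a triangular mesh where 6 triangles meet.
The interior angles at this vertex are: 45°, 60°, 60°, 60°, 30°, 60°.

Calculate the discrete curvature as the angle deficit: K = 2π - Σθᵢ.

Sum of angles = 315°. K = 360° - 315° = 45°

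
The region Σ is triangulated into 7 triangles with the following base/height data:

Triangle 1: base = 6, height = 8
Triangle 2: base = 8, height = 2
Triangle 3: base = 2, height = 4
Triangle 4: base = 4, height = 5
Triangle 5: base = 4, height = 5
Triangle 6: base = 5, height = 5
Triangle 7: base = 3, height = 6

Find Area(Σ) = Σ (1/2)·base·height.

(1/2)×6×8 + (1/2)×8×2 + (1/2)×2×4 + (1/2)×4×5 + (1/2)×4×5 + (1/2)×5×5 + (1/2)×3×6 = 77.5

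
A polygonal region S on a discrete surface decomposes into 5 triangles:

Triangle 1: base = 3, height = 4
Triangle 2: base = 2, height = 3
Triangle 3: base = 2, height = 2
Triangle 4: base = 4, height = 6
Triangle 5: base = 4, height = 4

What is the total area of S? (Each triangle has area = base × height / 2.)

(1/2)×3×4 + (1/2)×2×3 + (1/2)×2×2 + (1/2)×4×6 + (1/2)×4×4 = 31.0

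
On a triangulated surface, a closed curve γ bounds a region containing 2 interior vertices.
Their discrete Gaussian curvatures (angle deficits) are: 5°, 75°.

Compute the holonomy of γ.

Holonomy = total enclosed curvature = 5° + 75° = 80°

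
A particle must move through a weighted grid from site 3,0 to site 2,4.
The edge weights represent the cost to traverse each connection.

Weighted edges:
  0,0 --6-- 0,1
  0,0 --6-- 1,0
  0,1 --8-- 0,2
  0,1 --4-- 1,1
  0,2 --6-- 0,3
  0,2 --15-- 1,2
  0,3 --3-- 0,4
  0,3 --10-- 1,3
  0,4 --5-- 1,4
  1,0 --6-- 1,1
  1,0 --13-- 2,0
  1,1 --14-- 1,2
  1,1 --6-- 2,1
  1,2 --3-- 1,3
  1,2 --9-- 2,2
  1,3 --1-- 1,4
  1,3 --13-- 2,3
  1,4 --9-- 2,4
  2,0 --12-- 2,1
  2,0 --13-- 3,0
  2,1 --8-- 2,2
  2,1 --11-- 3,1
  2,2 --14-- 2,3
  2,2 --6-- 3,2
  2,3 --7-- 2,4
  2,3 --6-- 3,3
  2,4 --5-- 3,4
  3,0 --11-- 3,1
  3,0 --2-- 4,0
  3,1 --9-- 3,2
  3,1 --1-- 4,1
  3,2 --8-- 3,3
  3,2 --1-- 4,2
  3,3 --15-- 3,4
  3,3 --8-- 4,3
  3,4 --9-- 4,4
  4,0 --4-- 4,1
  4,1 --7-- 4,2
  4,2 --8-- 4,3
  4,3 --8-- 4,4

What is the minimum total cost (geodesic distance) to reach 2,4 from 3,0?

Shortest path: 3,0 → 4,0 → 4,1 → 4,2 → 3,2 → 3,3 → 2,3 → 2,4, total weight = 35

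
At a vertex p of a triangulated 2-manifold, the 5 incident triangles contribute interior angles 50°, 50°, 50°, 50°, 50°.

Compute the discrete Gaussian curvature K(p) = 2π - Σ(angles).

Sum of angles = 250°. K = 360° - 250° = 110° = 11π/18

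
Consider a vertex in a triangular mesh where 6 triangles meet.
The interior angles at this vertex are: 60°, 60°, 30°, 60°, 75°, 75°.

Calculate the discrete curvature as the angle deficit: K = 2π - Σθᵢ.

Sum of angles = 360°. K = 360° - 360° = 0°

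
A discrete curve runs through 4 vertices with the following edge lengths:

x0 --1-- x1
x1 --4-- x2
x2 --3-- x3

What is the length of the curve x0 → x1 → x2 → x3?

Arc length = 1 + 4 + 3 = 8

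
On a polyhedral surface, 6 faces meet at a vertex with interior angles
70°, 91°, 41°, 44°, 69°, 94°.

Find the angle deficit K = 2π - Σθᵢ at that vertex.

Sum of angles = 409°. K = 360° - 409° = -49° = -49π/180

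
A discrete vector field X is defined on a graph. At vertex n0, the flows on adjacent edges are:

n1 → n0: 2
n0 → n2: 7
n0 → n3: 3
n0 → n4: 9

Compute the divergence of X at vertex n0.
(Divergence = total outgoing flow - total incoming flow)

Divergence = sum of outgoing flows = (-2) + 7 + 3 + 9 = 17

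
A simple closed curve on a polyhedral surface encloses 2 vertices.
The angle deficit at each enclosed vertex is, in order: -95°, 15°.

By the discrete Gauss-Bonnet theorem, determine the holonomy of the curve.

Holonomy = total enclosed curvature = (-95°) + 15° = -80°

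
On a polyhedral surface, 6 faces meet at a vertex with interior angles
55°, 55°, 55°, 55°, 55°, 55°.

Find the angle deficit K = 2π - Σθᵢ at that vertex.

Sum of angles = 330°. K = 360° - 330° = 30° = π/6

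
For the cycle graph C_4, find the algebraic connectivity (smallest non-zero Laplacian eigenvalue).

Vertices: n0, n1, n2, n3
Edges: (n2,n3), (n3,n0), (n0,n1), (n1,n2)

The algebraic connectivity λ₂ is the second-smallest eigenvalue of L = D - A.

The cycle graph C_n has Laplacian eigenvalues λ_k = 2 − 2cos(2πk/n), k = 0, 1, …, n−1. Here n = 4:
k=0: 2 − 2cos(0) = 0.0; k=1: 2 − 2cos(π/2) = 2.0; k=2: 2 − 2cos(π) = 4.0; k=3: 2 − 2cos(3π/2) = 2.0.
Laplacian eigenvalues: [0.0, 2.0, 2.0, 4.0]. Algebraic connectivity (smallest non-zero eigenvalue) = 2.0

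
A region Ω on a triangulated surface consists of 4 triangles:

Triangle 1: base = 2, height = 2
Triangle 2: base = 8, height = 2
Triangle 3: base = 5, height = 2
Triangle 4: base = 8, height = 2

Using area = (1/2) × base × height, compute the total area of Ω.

(1/2)×2×2 + (1/2)×8×2 + (1/2)×5×2 + (1/2)×8×2 = 23.0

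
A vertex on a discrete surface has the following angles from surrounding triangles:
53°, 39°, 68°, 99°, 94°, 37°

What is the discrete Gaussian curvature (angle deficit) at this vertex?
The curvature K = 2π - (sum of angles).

Sum of angles = 390°. K = 360° - 390° = -30° = -π/6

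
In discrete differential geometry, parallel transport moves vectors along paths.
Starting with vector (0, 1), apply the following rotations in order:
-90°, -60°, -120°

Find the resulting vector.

Total rotation: (-90°) + (-60°) + (-120°) = -270° ≡ 90° (mod 360°). Final vector: (-1, 0)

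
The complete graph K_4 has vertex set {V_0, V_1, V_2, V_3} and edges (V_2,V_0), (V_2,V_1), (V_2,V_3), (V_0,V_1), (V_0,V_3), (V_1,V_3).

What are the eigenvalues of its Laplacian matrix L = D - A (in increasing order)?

For the complete graph K_n, L = nI − J (J = all-ones matrix). J has eigenvalues n (once, eigenvector 𝟙) and 0 (multiplicity n−1), so L has eigenvalues 0 (once) and n (multiplicity n−1). Here n = 4: eigenvalue 0 once and 4 with multiplicity 3.
Laplacian eigenvalues (increasing order): [0.0, 4.0, 4.0, 4.0]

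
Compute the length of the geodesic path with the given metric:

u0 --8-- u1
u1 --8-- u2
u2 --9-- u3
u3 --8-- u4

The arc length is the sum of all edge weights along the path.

Arc length = 8 + 8 + 9 + 8 = 33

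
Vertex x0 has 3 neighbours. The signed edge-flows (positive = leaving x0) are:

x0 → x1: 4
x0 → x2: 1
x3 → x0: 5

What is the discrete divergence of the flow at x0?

Divergence = sum of outgoing flows = 4 + 1 + (-5) = 0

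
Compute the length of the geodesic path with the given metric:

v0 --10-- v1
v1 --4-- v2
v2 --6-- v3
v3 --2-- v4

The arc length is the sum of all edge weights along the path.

Arc length = 10 + 4 + 6 + 2 = 22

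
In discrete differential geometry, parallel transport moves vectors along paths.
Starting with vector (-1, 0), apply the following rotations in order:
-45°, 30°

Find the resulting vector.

Total rotation: (-45°) + 30° = -15°. Final vector: (-0.9659, 0.2588)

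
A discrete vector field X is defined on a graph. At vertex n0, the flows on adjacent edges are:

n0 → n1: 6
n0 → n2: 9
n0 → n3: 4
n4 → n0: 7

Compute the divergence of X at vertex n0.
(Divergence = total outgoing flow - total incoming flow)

Divergence = sum of outgoing flows = 6 + 9 + 4 + (-7) = 12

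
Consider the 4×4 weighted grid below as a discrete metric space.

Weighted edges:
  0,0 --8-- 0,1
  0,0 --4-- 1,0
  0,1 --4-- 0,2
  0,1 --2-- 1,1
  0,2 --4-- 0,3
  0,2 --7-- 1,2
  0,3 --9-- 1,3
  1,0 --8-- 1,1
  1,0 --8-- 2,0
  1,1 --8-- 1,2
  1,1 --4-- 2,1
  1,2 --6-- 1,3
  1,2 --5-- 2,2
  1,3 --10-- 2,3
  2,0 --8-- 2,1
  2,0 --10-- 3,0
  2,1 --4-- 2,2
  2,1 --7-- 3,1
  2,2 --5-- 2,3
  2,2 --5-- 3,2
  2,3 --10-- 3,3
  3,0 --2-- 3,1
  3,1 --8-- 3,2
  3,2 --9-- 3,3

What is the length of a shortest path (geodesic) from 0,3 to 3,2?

Shortest path: 0,3 → 0,2 → 1,2 → 2,2 → 3,2, total weight = 21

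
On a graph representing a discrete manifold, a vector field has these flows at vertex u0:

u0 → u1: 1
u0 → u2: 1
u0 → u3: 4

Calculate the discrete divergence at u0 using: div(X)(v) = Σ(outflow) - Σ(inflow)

Divergence = sum of outgoing flows = 1 + 1 + 4 = 6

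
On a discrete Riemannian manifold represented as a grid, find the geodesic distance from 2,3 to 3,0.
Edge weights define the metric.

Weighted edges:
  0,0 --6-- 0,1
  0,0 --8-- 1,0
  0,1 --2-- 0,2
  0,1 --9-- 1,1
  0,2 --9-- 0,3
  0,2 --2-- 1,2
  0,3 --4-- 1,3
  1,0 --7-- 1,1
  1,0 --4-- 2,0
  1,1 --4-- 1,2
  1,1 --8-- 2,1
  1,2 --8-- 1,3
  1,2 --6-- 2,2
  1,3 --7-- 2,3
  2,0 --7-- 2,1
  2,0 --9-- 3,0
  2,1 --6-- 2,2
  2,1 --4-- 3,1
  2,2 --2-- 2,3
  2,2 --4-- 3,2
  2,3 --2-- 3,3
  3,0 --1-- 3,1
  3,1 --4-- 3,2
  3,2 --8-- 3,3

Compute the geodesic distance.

Shortest path: 2,3 → 2,2 → 3,2 → 3,1 → 3,0, total weight = 11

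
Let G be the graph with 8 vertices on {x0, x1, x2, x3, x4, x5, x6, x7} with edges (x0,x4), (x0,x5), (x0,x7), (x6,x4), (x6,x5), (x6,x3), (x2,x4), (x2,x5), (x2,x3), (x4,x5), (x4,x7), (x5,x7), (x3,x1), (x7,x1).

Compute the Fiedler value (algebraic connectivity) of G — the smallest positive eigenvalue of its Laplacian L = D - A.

Degrees: deg(x0) = 3, deg(x1) = 2, deg(x2) = 3, deg(x3) = 3, deg(x4) = 5, deg(x5) = 5, deg(x6) = 3, deg(x7) = 4.
L = D − A with rows/columns ordered (x0, x1, x2, x3, x4, x5, x6, x7):
  [ 3,  0,  0,  0, -1, -1,  0, -1]
  [ 0,  2,  0, -1,  0,  0,  0, -1]
  [ 0,  0,  3, -1, -1, -1,  0,  0]
  [ 0, -1, -1,  3,  0,  0, -1,  0]
  [-1,  0, -1,  0,  5, -1, -1, -1]
  [-1,  0, -1,  0, -1,  5, -1, -1]
  [ 0,  0,  0, -1, -1, -1,  3,  0]
  [-1, -1,  0,  0, -1, -1,  0,  4]
Characteristic polynomial: det(λI − L) = λ(λ² − 8λ + 10)(λ − 2)(λ − 3)(λ − 4)(λ − 5)(λ − 6).
Roots: λ = 0; (λ² − 8λ + 10) = 0 ⇒ λ = 4 ± √6 ≈ 1.5505, 6.4495; (λ − 2) = 0 ⇒ λ = 2; (λ − 3) = 0 ⇒ λ = 3; (λ − 4) = 0 ⇒ λ = 4; (λ − 5) = 0 ⇒ λ = 5; (λ − 6) = 0 ⇒ λ = 6.
(Check: the roots sum (with multiplicity) to 28, matching trace L = Σdeg = 2·14 = 28.)
Laplacian eigenvalues: [0.0, 1.5505, 2.0, 3.0, 4.0, 5.0, 6.0, 6.4495]. Algebraic connectivity (smallest non-zero eigenvalue) = 1.5505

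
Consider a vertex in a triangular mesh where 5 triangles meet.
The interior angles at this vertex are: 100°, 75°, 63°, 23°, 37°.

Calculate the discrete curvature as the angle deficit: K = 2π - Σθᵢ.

Sum of angles = 298°. K = 360° - 298° = 62° = 31π/90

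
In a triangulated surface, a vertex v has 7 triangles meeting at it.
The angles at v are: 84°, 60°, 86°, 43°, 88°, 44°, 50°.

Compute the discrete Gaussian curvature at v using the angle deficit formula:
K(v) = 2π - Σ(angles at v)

Sum of angles = 455°. K = 360° - 455° = -95° = -19π/36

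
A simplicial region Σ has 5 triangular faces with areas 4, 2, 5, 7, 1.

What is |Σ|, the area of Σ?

4 + 2 + 5 + 7 + 1 = 19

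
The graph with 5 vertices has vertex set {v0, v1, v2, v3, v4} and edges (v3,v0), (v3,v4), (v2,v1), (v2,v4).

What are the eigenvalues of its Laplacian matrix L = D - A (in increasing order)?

Degrees: deg(v0) = 1, deg(v1) = 1, deg(v2) = 2, deg(v3) = 2, deg(v4) = 2.
L = D − A with rows/columns ordered (v0, v1, v2, v3, v4):
  [ 1,  0,  0, -1,  0]
  [ 0,  1, -1,  0,  0]
  [ 0, -1,  2,  0, -1]
  [-1,  0,  0,  2, -1]
  [ 0,  0, -1, -1,  2]
Characteristic polynomial: det(λI − L) = λ(λ² − 3λ + 1)(λ² − 5λ + 5).
Roots: λ = 0; (λ² − 3λ + 1) = 0 ⇒ λ = (3 ± √5)/2 ≈ 0.382, 2.618; (λ² − 5λ + 5) = 0 ⇒ λ = (5 ± √5)/2 ≈ 1.382, 3.618.
(Check: the roots sum (with multiplicity) to 8, matching trace L = Σdeg = 2·4 = 8.)
Laplacian eigenvalues (increasing order): [0.0, 0.382, 1.382, 2.618, 3.618]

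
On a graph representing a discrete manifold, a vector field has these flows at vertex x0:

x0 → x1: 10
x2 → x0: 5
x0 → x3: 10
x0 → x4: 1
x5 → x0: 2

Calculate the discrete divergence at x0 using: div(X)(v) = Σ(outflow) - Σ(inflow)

Divergence = sum of outgoing flows = 10 + (-5) + 10 + 1 + (-2) = 14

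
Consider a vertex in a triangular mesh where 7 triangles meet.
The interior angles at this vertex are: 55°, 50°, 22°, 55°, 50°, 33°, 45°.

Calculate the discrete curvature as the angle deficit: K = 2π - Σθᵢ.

Sum of angles = 310°. K = 360° - 310° = 50° = 5π/18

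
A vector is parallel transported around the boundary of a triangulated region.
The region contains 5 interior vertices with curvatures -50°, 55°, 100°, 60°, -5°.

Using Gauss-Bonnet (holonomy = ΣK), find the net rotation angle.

Holonomy = total enclosed curvature = (-50°) + 55° + 100° + 60° + (-5°) = 160°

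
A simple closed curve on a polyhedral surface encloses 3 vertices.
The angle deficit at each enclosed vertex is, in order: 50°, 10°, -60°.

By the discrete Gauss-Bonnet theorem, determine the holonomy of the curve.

Holonomy = total enclosed curvature = 50° + 10° + (-60°) = 0°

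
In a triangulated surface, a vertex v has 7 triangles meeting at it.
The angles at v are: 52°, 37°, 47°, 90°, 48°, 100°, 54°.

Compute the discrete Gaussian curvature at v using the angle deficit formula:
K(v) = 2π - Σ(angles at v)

Sum of angles = 428°. K = 360° - 428° = -68° = -17π/45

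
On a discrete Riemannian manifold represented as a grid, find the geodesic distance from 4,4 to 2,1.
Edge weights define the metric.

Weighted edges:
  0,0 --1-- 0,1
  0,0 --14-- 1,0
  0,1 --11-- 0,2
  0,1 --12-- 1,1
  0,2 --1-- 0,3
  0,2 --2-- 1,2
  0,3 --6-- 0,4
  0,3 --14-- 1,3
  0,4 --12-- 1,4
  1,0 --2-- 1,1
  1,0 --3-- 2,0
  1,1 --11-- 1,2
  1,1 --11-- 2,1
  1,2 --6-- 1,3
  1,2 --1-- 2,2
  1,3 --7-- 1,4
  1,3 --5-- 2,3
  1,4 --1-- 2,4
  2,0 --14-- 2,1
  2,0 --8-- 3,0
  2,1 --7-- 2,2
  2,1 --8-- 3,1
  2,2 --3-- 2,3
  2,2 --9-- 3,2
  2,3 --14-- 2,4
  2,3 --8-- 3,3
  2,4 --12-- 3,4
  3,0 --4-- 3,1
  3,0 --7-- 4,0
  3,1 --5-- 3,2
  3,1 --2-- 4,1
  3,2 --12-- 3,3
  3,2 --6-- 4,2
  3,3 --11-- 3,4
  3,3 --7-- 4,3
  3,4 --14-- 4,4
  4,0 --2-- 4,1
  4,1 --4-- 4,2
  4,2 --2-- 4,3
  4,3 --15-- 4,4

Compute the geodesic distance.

Shortest path: 4,4 → 4,3 → 4,2 → 4,1 → 3,1 → 2,1, total weight = 31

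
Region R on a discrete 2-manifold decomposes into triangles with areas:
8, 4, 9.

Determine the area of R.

8 + 4 + 9 = 21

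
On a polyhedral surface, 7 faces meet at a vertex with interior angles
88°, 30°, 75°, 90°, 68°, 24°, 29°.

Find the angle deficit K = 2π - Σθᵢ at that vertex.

Sum of angles = 404°. K = 360° - 404° = -44° = -11π/45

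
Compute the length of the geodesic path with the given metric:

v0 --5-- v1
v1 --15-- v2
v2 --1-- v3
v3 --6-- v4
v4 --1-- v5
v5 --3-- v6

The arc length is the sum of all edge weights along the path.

Arc length = 5 + 15 + 1 + 6 + 1 + 3 = 31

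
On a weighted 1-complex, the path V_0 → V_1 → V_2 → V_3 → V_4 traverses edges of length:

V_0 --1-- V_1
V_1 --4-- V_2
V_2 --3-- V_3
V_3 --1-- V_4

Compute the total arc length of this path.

Arc length = 1 + 4 + 3 + 1 = 9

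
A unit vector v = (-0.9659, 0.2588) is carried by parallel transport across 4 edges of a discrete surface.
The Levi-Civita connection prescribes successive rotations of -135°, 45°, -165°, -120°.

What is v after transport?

Total rotation: (-135°) + 45° + (-165°) + (-120°) = -375° ≡ -15° (mod 360°). Final vector: (-0.8660, 0.5000)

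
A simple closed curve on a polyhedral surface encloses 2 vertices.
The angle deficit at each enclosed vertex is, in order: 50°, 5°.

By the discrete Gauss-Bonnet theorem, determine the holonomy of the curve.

Holonomy = total enclosed curvature = 50° + 5° = 55°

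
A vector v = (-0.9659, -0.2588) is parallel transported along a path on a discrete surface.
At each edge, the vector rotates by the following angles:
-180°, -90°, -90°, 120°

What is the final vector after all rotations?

Total rotation: (-180°) + (-90°) + (-90°) + 120° = -240° ≡ 120° (mod 360°). Final vector: (0.7071, -0.7071)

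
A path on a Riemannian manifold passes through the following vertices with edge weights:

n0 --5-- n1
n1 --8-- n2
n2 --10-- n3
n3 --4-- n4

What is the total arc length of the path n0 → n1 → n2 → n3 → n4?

Arc length = 5 + 8 + 10 + 4 = 27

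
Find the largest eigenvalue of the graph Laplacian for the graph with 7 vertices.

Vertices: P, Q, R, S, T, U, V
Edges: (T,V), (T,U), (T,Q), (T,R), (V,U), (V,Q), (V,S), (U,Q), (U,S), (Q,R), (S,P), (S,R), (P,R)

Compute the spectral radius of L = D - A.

Degrees: deg(P) = 2, deg(Q) = 4, deg(R) = 4, deg(S) = 4, deg(T) = 4, deg(U) = 4, deg(V) = 4.
L = D − A with rows/columns ordered (P, Q, R, S, T, U, V):
  [ 2,  0, -1, -1,  0,  0,  0]
  [ 0,  4, -1,  0, -1, -1, -1]
  [-1, -1,  4, -1, -1,  0,  0]
  [-1,  0, -1,  4,  0, -1, -1]
  [ 0, -1, -1,  0,  4, -1, -1]
  [ 0, -1,  0, -1, -1,  4, -1]
  [ 0, -1,  0, -1, -1, -1,  4]
Characteristic polynomial: det(λI − L) = λ(λ² − 6λ + 7)(λ² − 10λ + 23)(λ − 5)².
Roots: λ = 0; (λ² − 6λ + 7) = 0 ⇒ λ = 3 ± √2 ≈ 1.5858, 4.4142; (λ² − 10λ + 23) = 0 ⇒ λ = 5 ± √2 ≈ 3.5858, 6.4142; (λ − 5) = 0 ⇒ λ = 5 (multiplicity 2).
(Check: the roots sum (with multiplicity) to 26, matching trace L = Σdeg = 2·13 = 26.)
Laplacian eigenvalues: [0.0, 1.5858, 3.5858, 4.4142, 5.0, 5.0, 6.4142]. Largest eigenvalue (spectral radius) = 6.4142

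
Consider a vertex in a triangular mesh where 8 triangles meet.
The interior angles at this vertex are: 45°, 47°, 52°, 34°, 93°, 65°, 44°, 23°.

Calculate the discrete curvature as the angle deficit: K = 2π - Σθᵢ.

Sum of angles = 403°. K = 360° - 403° = -43° = -43π/180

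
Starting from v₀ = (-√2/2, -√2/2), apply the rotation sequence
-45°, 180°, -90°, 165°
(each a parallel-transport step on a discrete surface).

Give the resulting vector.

Total rotation: (-45°) + 180° + (-90°) + 165° = 210° ≡ -150° (mod 360°). Final vector: (0.2588, 0.9659)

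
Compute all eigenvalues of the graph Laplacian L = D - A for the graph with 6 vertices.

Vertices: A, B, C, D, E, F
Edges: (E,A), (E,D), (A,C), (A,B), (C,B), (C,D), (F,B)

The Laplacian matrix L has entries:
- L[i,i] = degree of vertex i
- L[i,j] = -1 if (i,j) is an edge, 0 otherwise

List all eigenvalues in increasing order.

Degrees: deg(A) = 3, deg(B) = 3, deg(C) = 3, deg(D) = 2, deg(E) = 2, deg(F) = 1.
L = D − A with rows/columns ordered (A, B, C, D, E, F):
  [ 3, -1, -1,  0, -1,  0]
  [-1,  3, -1,  0,  0, -1]
  [-1, -1,  3, -1,  0,  0]
  [ 0,  0, -1,  2, -1,  0]
  [-1,  0,  0, -1,  2,  0]
  [ 0, -1,  0,  0,  0,  1]
Characteristic polynomial: det(λI − L) = λ(λ² − 5λ + 3)(λ − 2)(λ² − 7λ + 11).
Roots: λ = 0; (λ² − 5λ + 3) = 0 ⇒ λ = (5 ± √13)/2 ≈ 0.6972, 4.3028; (λ − 2) = 0 ⇒ λ = 2; (λ² − 7λ + 11) = 0 ⇒ λ = (7 ± √5)/2 ≈ 2.382, 4.618.
(Check: the roots sum (with multiplicity) to 14, matching trace L = Σdeg = 2·7 = 14.)
Laplacian eigenvalues (increasing order): [0.0, 0.6972, 2.0, 2.382, 4.3028, 4.618]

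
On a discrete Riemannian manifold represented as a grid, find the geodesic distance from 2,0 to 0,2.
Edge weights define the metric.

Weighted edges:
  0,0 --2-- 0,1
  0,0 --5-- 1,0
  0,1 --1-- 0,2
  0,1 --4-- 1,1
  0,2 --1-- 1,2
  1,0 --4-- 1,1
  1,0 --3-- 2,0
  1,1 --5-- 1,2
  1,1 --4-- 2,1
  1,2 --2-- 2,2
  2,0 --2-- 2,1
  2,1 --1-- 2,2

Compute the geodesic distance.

Shortest path: 2,0 → 2,1 → 2,2 → 1,2 → 0,2, total weight = 6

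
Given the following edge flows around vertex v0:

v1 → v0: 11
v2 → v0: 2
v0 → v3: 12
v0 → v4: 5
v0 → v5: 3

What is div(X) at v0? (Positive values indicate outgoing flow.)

Divergence = sum of outgoing flows = (-11) + (-2) + 12 + 5 + 3 = 7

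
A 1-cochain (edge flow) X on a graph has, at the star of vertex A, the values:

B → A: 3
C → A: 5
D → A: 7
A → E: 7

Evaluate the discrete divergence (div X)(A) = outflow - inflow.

Divergence = sum of outgoing flows = (-3) + (-5) + (-7) + 7 = -8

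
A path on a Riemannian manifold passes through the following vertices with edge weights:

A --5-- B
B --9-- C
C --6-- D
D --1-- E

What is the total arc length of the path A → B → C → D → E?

Arc length = 5 + 9 + 6 + 1 = 21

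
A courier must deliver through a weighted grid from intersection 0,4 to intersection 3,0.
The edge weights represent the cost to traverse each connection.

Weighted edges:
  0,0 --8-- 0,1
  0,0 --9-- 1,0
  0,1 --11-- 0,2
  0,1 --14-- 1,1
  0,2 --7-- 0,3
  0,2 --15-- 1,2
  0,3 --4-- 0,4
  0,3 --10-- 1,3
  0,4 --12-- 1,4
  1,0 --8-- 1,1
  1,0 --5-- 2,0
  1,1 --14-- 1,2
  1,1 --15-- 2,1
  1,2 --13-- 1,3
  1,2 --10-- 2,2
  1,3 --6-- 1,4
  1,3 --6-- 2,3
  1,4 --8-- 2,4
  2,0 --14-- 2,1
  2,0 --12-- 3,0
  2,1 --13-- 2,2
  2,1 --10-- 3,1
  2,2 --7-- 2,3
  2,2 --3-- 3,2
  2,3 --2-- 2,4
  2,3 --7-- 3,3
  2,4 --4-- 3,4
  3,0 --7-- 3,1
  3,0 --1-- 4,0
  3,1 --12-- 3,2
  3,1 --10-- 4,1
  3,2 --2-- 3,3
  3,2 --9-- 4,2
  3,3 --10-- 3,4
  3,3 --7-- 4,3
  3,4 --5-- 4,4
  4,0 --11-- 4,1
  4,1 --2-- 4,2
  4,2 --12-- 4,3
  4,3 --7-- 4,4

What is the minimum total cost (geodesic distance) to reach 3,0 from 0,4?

Shortest path: 0,4 → 0,3 → 1,3 → 2,3 → 3,3 → 3,2 → 3,1 → 3,0, total weight = 48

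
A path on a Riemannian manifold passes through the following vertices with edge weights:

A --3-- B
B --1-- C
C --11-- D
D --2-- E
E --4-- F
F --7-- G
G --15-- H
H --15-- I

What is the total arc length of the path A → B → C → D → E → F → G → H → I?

Arc length = 3 + 1 + 11 + 2 + 4 + 7 + 15 + 15 = 58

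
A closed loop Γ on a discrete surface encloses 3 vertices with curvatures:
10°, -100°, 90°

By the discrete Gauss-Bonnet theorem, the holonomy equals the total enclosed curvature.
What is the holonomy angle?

Holonomy = total enclosed curvature = 10° + (-100°) + 90° = 0°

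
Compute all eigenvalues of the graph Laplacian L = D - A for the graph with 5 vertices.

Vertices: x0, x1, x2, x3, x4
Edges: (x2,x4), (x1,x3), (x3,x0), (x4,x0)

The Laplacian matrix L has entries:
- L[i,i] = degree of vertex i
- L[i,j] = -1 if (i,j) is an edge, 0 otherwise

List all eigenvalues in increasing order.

Degrees: deg(x0) = 2, deg(x1) = 1, deg(x2) = 1, deg(x3) = 2, deg(x4) = 2.
L = D − A with rows/columns ordered (x0, x1, x2, x3, x4):
  [ 2,  0,  0, -1, -1]
  [ 0,  1,  0, -1,  0]
  [ 0,  0,  1,  0, -1]
  [-1, -1,  0,  2,  0]
  [-1,  0, -1,  0,  2]
Characteristic polynomial: det(λI − L) = λ(λ² − 3λ + 1)(λ² − 5λ + 5).
Roots: λ = 0; (λ² − 3λ + 1) = 0 ⇒ λ = (3 ± √5)/2 ≈ 0.382, 2.618; (λ² − 5λ + 5) = 0 ⇒ λ = (5 ± √5)/2 ≈ 1.382, 3.618.
(Check: the roots sum (with multiplicity) to 8, matching trace L = Σdeg = 2·4 = 8.)
Laplacian eigenvalues (increasing order): [0.0, 0.382, 1.382, 2.618, 3.618]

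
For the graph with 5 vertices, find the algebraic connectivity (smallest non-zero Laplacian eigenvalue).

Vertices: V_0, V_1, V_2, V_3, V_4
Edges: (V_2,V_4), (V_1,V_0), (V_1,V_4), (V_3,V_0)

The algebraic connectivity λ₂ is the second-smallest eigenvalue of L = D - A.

Degrees: deg(V_0) = 2, deg(V_1) = 2, deg(V_2) = 1, deg(V_3) = 1, deg(V_4) = 2.
L = D − A with rows/columns ordered (V_0, V_1, V_2, V_3, V_4):
  [ 2, -1,  0, -1,  0]
  [-1,  2,  0,  0, -1]
  [ 0,  0,  1,  0, -1]
  [-1,  0,  0,  1,  0]
  [ 0, -1, -1,  0,  2]
Characteristic polynomial: det(λI − L) = λ(λ² − 3λ + 1)(λ² − 5λ + 5).
Roots: λ = 0; (λ² − 3λ + 1) = 0 ⇒ λ = (3 ± √5)/2 ≈ 0.382, 2.618; (λ² − 5λ + 5) = 0 ⇒ λ = (5 ± √5)/2 ≈ 1.382, 3.618.
(Check: the roots sum (with multiplicity) to 8, matching trace L = Σdeg = 2·4 = 8.)
Laplacian eigenvalues: [0.0, 0.382, 1.382, 2.618, 3.618]. Algebraic connectivity (smallest non-zero eigenvalue) = 0.382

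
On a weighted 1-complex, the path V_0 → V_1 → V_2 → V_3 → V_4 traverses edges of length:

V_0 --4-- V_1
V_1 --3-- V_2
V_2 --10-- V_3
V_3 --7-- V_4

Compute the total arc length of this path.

Arc length = 4 + 3 + 10 + 7 = 24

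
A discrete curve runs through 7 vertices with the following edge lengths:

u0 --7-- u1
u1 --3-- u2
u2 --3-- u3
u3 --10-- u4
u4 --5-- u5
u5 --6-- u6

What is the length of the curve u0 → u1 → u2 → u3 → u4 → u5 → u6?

Arc length = 7 + 3 + 3 + 10 + 5 + 6 = 34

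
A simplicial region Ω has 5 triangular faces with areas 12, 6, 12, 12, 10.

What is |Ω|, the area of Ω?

12 + 6 + 12 + 12 + 10 = 52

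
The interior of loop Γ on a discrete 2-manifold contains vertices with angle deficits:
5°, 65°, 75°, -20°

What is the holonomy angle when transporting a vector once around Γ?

Holonomy = total enclosed curvature = 5° + 65° + 75° + (-20°) = 125°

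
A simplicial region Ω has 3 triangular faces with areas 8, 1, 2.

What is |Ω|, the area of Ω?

8 + 1 + 2 = 11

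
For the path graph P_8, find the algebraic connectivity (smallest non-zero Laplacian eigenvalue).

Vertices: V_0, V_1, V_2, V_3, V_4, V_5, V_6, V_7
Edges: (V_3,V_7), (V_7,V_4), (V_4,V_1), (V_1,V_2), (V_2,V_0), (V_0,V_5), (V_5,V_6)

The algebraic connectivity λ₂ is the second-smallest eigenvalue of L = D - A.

The path graph P_n has Laplacian eigenvalues λ_k = 2 − 2cos(kπ/n), k = 0, 1, …, n−1. Here n = 8:
k=0: 2 − 2cos(0) = 0.0; k=1: 2 − 2cos(π/8) = 0.1522; k=2: 2 − 2cos(π/4) = 0.5858; k=3: 2 − 2cos(3π/8) = 1.2346; k=4: 2 − 2cos(π/2) = 2.0; k=5: 2 − 2cos(5π/8) = 2.7654; k=6: 2 − 2cos(3π/4) = 3.4142; k=7: 2 − 2cos(7π/8) = 3.8478.
Laplacian eigenvalues: [0.0, 0.1522, 0.5858, 1.2346, 2.0, 2.7654, 3.4142, 3.8478]. Algebraic connectivity (smallest non-zero eigenvalue) = 0.1522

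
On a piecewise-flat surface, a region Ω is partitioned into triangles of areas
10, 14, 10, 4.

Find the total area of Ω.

10 + 14 + 10 + 4 = 38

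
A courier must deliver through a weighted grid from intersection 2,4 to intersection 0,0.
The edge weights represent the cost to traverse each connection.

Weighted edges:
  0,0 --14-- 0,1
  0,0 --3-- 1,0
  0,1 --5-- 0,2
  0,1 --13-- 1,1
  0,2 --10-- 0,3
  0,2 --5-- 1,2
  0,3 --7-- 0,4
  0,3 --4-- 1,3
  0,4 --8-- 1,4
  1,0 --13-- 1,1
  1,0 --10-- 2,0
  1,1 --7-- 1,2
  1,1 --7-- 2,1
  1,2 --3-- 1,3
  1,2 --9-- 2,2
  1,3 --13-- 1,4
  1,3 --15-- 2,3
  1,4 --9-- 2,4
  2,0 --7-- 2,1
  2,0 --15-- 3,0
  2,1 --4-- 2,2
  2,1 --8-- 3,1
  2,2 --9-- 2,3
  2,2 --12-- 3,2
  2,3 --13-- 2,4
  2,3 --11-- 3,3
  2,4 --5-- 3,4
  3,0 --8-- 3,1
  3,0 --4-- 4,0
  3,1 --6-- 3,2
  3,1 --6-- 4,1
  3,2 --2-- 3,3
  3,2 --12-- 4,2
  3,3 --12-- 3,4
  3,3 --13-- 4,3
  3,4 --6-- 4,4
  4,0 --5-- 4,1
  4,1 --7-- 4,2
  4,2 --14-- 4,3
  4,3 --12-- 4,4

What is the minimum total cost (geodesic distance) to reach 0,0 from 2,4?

Shortest path: 2,4 → 2,3 → 2,2 → 2,1 → 2,0 → 1,0 → 0,0, total weight = 46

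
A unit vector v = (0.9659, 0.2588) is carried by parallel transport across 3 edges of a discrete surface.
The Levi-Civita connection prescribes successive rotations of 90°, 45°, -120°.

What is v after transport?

Total rotation: 90° + 45° + (-120°) = 15°. Final vector: (0.8660, 0.5000)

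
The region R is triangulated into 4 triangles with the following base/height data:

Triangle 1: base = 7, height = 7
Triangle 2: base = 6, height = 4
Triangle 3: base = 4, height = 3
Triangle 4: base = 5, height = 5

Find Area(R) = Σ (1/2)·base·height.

(1/2)×7×7 + (1/2)×6×4 + (1/2)×4×3 + (1/2)×5×5 = 55.0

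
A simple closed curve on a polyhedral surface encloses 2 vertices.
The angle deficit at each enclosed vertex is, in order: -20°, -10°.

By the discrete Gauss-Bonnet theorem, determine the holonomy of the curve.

Holonomy = total enclosed curvature = (-20°) + (-10°) = -30°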